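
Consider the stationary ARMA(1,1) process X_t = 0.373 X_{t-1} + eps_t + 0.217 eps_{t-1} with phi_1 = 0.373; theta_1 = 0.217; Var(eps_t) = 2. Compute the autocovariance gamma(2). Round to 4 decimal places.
\gamma(2) = 0.5527

Multiply the model equation by X_{t-k} and take expectations. With theta_0 = psi_0 = 1 and psi_j the MA(infinity) weights, this gives
  gamma(k) - sum_i phi_i gamma(k-i) = c_k,
  c_k = sigma^2 * sum_{j=k..q} theta_j psi_{j-k}   (c_k = 0 for k > q),
using gamma(-m) = gamma(m).
psi-weights needed (psi_j = theta_j + sum_i phi_i psi_{j-i}):
  psi_1 = theta_1 + phi_1 = 0.217 + (0.373) = 0.59
Right-hand sides:
  c_0 = sigma^2 (1 + theta_1 psi_1) = 2 * (1 + (0.217)(0.59)) = 2 * 1.12803 = 2.25606
  c_1 = sigma^2 theta_1 = 2 * (0.217) = 0.434
  c_2 = 0
Equations for k = 0 and k = 1 (AR order 1):
  gamma(0) = phi_1 gamma(1) + c_0
  gamma(1) = phi_1 gamma(0) + c_1
Substituting the second into the first: gamma(0) (1 - phi_1^2) = c_0 + phi_1 c_1, so
  gamma(0) = (c_0 + phi_1 c_1) / (1 - phi_1^2) = (2.25606 + (0.373)(0.434)) / (1 - (0.373)^2) = 2.417942 / 0.860871 = 2.808716.
  gamma(1) = phi_1 gamma(0) + c_1 = (0.373)(2.808716) + (0.434) = 1.481651.
For k = 2 (> q): gamma(2) = phi_1 gamma(1) = (0.373)(1.481651) = 0.552656.
Therefore gamma(2) = 0.5527 (to 4 decimal places).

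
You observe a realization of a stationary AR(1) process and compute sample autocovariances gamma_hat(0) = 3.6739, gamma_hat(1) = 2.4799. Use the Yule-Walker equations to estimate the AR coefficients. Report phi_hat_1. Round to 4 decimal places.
\hat\phi_{1} = 0.6750

The Yule-Walker equations for an AR(p) process read, in matrix form,
  Gamma_p phi = r_p,   with   (Gamma_p)_{ij} = gamma(|i - j|),
                       (r_p)_i = gamma(i),   i,j = 1..p.
Substitute the sample gammas (Toeplitz matrix and right-hand side of size 1):
  Gamma_p = [[3.6739]]
  r_p     = [2.4799]
With p = 1 this is the single equation gamma(0) phi_1 = gamma(1):
  phi_hat_1 = gamma(1) / gamma(0) = 2.4799 / 3.6739 = 0.6750.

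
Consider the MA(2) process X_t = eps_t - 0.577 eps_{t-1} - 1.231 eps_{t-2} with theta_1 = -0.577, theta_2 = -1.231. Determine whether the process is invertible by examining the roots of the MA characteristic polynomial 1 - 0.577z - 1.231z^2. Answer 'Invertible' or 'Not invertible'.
\text{Not invertible}

The MA(q) characteristic polynomial is P(z) = 1 - 0.577z - 1.231z^2.
Invertibility requires all roots to lie outside the unit circle, i.e. |z| > 1 for every root.
Set 1 + (-0.577) z + (-1.231) z^2 = 0, i.e. a z^2 + b z + c = 0 with a = -1.231, b = -0.577, c = 1.
Discriminant D = b^2 - 4ac = (-0.577)^2 - 4*(-1.231)*1 = 0.332929 - (-4.924) = 5.256929.
D >= 0, so the roots are real: z = (-b +/- sqrt(D)) / (2a) = (0.577 +/- 2.292799) / (-2.462).
  z_1 = (0.577 + 2.292799) / (-2.462) = -1.1656,   |z_1| = 1.1656.
  z_2 = (0.577 - 2.292799) / (-2.462) = 0.6969,   |z_2| = 0.6969.
Moduli of all roots: 1.1656, 0.6969.
All moduli strictly greater than 1? No.
Verdict: Not invertible.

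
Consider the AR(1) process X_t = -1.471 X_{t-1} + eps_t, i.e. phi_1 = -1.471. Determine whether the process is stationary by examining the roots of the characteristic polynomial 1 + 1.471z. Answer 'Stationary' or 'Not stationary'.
\text{Not stationary}

The AR(p) characteristic polynomial is P(z) = 1 + 1.471z.
Stationarity requires all roots to lie outside the unit circle, i.e. |z| > 1 for every root.
This is linear in z: 1 + (1.471) z = 0  =>  z = -1/(1.471) = -0.67981,  |z| = 0.67981.
Moduli of all roots: 0.6798.
All moduli strictly greater than 1? No.
Verdict: Not stationary.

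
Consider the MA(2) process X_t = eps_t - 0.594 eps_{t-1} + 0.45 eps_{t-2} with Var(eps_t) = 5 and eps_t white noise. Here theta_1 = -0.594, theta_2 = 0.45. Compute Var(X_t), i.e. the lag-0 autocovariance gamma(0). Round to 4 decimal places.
\gamma(0) = 7.7767

For an MA(q) process X_t = eps_t + sum_i theta_i eps_{t-i} with
Var(eps_t) = sigma^2, the variance is
  gamma(0) = sigma^2 * (1 + sum_i theta_i^2).
  sum_i theta_i^2 = (-0.594)^2 + (0.45)^2 = 0.352836 + 0.2025 = 0.555336.
  gamma(0) = 5 * (1 + 0.555336) = 5 * 1.555336 = 7.77668, which rounds to 7.7767.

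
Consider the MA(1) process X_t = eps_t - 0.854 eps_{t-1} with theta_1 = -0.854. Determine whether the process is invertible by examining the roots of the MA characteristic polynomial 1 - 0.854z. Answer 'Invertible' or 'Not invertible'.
\text{Invertible}

The MA(q) characteristic polynomial is P(z) = 1 - 0.854z.
Invertibility requires all roots to lie outside the unit circle, i.e. |z| > 1 for every root.
This is linear in z: 1 + (-0.854) z = 0  =>  z = -1/(-0.854) = 1.17096,  |z| = 1.17096.
Moduli of all roots: 1.1710.
All moduli strictly greater than 1? Yes.
Verdict: Invertible.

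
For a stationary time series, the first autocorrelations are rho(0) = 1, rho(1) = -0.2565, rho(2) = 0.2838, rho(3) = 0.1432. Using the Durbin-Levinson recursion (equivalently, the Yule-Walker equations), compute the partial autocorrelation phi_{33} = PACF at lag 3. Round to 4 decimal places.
\phi_{33} = 0.2931

The PACF at lag k is phi_{kk}, the last component of the solution
to the Yule-Walker system G_k phi = r_k where
  (G_k)_{ij} = rho(|i - j|), (r_k)_i = rho(i), i,j = 1..k.
Equivalently, Durbin-Levinson gives phi_{kk} iteratively:
  phi_{11} = rho(1)
  phi_{kk} = [rho(k) - sum_{j=1..k-1} phi_{k-1,j} rho(k-j)]
            / [1 - sum_{j=1..k-1} phi_{k-1,j} rho(j)],
  phi_{k,j} = phi_{k-1,j} - phi_{kk} phi_{k-1,k-j},  j = 1..k-1.
Step k = 1:
  phi_11 = rho(1) = -0.2565.
Step k = 2:
  phi_22 = [rho(2) - phi_11 rho(1)] / [1 - phi_11 rho(1)] = [0.2838 - (-0.2565)(-0.2565)] / [1 - (-0.2565)(-0.2565)]
         = 0.21800775 / 0.93420775 = 0.233361.
  Update: phi_21 = phi_11 - phi_22 phi_11 = -0.2565 - (0.233361)(-0.2565) = -0.196643.
Step k = 3:
  phi_33 = [rho(3) - phi_21 rho(2) - phi_22 rho(1)] / [1 - phi_21 rho(1) - phi_22 rho(2)]
    numerator   = 0.1432 - (-0.196643)(0.2838) - (0.233361)(-0.2565) = 0.25886437
    denominator = 1 - (-0.196643)(-0.2565) - (0.233361)(0.2838) = 0.88333322
  phi_33 = 0.25886437 / 0.88333322 = 0.2931.
Therefore phi_{33} = 0.2931.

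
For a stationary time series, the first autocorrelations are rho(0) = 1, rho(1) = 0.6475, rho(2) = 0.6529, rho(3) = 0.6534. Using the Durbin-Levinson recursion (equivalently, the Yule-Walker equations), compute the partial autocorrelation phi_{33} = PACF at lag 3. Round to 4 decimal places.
\phi_{33} = 0.2881

The PACF at lag k is phi_{kk}, the last component of the solution
to the Yule-Walker system G_k phi = r_k where
  (G_k)_{ij} = rho(|i - j|), (r_k)_i = rho(i), i,j = 1..k.
Equivalently, Durbin-Levinson gives phi_{kk} iteratively:
  phi_{11} = rho(1)
  phi_{kk} = [rho(k) - sum_{j=1..k-1} phi_{k-1,j} rho(k-j)]
            / [1 - sum_{j=1..k-1} phi_{k-1,j} rho(j)],
  phi_{k,j} = phi_{k-1,j} - phi_{kk} phi_{k-1,k-j},  j = 1..k-1.
Step k = 1:
  phi_11 = rho(1) = 0.6475.
Step k = 2:
  phi_22 = [rho(2) - phi_11 rho(1)] / [1 - phi_11 rho(1)] = [0.6529 - (0.6475)(0.6475)] / [1 - (0.6475)(0.6475)]
         = 0.23364375 / 0.58074375 = 0.402318.
  Update: phi_21 = phi_11 - phi_22 phi_11 = 0.6475 - (0.402318)(0.6475) = 0.386999.
Step k = 3:
  phi_33 = [rho(3) - phi_21 rho(2) - phi_22 rho(1)] / [1 - phi_21 rho(1) - phi_22 rho(2)]
    numerator   = 0.6534 - (0.386999)(0.6529) - (0.402318)(0.6475) = 0.14022735
    denominator = 1 - (0.386999)(0.6475) - (0.402318)(0.6529) = 0.48674463
  phi_33 = 0.14022735 / 0.48674463 = 0.2881.
Therefore phi_{33} = 0.2881.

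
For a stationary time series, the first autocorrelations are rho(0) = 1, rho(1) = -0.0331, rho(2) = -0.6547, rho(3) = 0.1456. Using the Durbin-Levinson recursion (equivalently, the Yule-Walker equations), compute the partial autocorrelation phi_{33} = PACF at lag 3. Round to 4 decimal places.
\phi_{33} = 0.1548

The PACF at lag k is phi_{kk}, the last component of the solution
to the Yule-Walker system G_k phi = r_k where
  (G_k)_{ij} = rho(|i - j|), (r_k)_i = rho(i), i,j = 1..k.
Equivalently, Durbin-Levinson gives phi_{kk} iteratively:
  phi_{11} = rho(1)
  phi_{kk} = [rho(k) - sum_{j=1..k-1} phi_{k-1,j} rho(k-j)]
            / [1 - sum_{j=1..k-1} phi_{k-1,j} rho(j)],
  phi_{k,j} = phi_{k-1,j} - phi_{kk} phi_{k-1,k-j},  j = 1..k-1.
Step k = 1:
  phi_11 = rho(1) = -0.0331.
Step k = 2:
  phi_22 = [rho(2) - phi_11 rho(1)] / [1 - phi_11 rho(1)] = [-0.6547 - (-0.0331)(-0.0331)] / [1 - (-0.0331)(-0.0331)]
         = -0.65579561 / 0.99890439 = -0.656515.
  Update: phi_21 = phi_11 - phi_22 phi_11 = -0.0331 - (-0.656515)(-0.0331) = -0.054831.
Step k = 3:
  phi_33 = [rho(3) - phi_21 rho(2) - phi_22 rho(1)] / [1 - phi_21 rho(1) - phi_22 rho(2)]
    numerator   = 0.1456 - (-0.054831)(-0.6547) - (-0.656515)(-0.0331) = 0.08797174
    denominator = 1 - (-0.054831)(-0.0331) - (-0.656515)(-0.6547) = 0.5683648
  phi_33 = 0.08797174 / 0.5683648 = 0.1548.
Therefore phi_{33} = 0.1548.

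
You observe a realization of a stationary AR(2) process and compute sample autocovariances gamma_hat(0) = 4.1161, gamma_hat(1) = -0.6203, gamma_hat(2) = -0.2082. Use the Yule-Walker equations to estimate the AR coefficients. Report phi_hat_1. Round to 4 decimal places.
\hat\phi_{1} = -0.1620

The Yule-Walker equations for an AR(p) process read, in matrix form,
  Gamma_p phi = r_p,   with   (Gamma_p)_{ij} = gamma(|i - j|),
                       (r_p)_i = gamma(i),   i,j = 1..p.
Substitute the sample gammas (Toeplitz matrix and right-hand side of size 2):
  Gamma_p = [[4.1161, -0.6203], [-0.6203, 4.1161]]
  r_p     = [-0.6203, -0.2082]
Written out:
  4.1161 phi_1 - 0.6203 phi_2 = -0.6203
  -0.6203 phi_1 + 4.1161 phi_2 = -0.2082
Solve by Cramer's rule:
  det = gamma(0)^2 - gamma(1)^2 = (4.1161)^2 - (-0.6203)^2 = 16.94227921 - 0.38477209 = 16.55750712
  phi_hat_1 = [gamma(1) gamma(0) - gamma(1) gamma(2)] / det = [(-0.6203)(4.1161) - (-0.6203)(-0.2082)] / 16.55750712 = -2.68236329 / 16.55750712 = -0.162
  phi_hat_2 = [gamma(0) gamma(2) - gamma(1)^2] / det = [(4.1161)(-0.2082) - (-0.6203)^2] / 16.55750712 = -1.24174411 / 16.55750712 = -0.075
So phi_hat = [-0.1620, -0.0750].
Therefore phi_hat_1 = -0.1620.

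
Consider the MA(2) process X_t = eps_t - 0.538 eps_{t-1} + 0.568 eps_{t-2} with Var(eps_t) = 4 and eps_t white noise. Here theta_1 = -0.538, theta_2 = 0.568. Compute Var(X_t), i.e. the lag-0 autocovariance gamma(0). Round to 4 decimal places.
\gamma(0) = 6.4483

For an MA(q) process X_t = eps_t + sum_i theta_i eps_{t-i} with
Var(eps_t) = sigma^2, the variance is
  gamma(0) = sigma^2 * (1 + sum_i theta_i^2).
  sum_i theta_i^2 = (-0.538)^2 + (0.568)^2 = 0.289444 + 0.322624 = 0.612068.
  gamma(0) = 4 * (1 + 0.612068) = 4 * 1.612068 = 6.448272, which rounds to 6.4483.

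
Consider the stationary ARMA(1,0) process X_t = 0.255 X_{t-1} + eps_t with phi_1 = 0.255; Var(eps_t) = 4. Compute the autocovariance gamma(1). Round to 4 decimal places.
\gamma(1) = 1.0909

Multiply the model equation by X_{t-k} and take expectations. With theta_0 = psi_0 = 1 and psi_j the MA(infinity) weights, this gives
  gamma(k) - sum_i phi_i gamma(k-i) = c_k,
  c_k = sigma^2 * sum_{j=k..q} theta_j psi_{j-k}   (c_k = 0 for k > q),
using gamma(-m) = gamma(m).
Pure AR (q = 0): c_0 = sigma^2 = 4, c_k = 0 for k >= 1.
Equations for k = 0 and k = 1 (AR order 1):
  gamma(0) = phi_1 gamma(1) + c_0
  gamma(1) = phi_1 gamma(0) + c_1
Substituting the second into the first: gamma(0) (1 - phi_1^2) = c_0 + phi_1 c_1, so
  gamma(0) = c_0 / (1 - phi_1^2) = 4 / (1 - (0.255)^2) = 4 / 0.934975 = 4.278189.
  gamma(1) = phi_1 gamma(0) = (0.255)(4.278189) = 1.090938.
Therefore gamma(1) = 1.0909 (to 4 decimal places).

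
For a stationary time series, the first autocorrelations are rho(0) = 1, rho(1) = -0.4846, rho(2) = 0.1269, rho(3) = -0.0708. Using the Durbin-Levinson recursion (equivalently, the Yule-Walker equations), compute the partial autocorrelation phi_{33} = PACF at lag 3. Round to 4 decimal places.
\phi_{33} = -0.0920

The PACF at lag k is phi_{kk}, the last component of the solution
to the Yule-Walker system G_k phi = r_k where
  (G_k)_{ij} = rho(|i - j|), (r_k)_i = rho(i), i,j = 1..k.
Equivalently, Durbin-Levinson gives phi_{kk} iteratively:
  phi_{11} = rho(1)
  phi_{kk} = [rho(k) - sum_{j=1..k-1} phi_{k-1,j} rho(k-j)]
            / [1 - sum_{j=1..k-1} phi_{k-1,j} rho(j)],
  phi_{k,j} = phi_{k-1,j} - phi_{kk} phi_{k-1,k-j},  j = 1..k-1.
Step k = 1:
  phi_11 = rho(1) = -0.4846.
Step k = 2:
  phi_22 = [rho(2) - phi_11 rho(1)] / [1 - phi_11 rho(1)] = [0.1269 - (-0.4846)(-0.4846)] / [1 - (-0.4846)(-0.4846)]
         = -0.10793716 / 0.76516284 = -0.141064.
  Update: phi_21 = phi_11 - phi_22 phi_11 = -0.4846 - (-0.141064)(-0.4846) = -0.55296.
Step k = 3:
  phi_33 = [rho(3) - phi_21 rho(2) - phi_22 rho(1)] / [1 - phi_21 rho(1) - phi_22 rho(2)]
    numerator   = -0.0708 - (-0.55296)(0.1269) - (-0.141064)(-0.4846) = -0.06898917
    denominator = 1 - (-0.55296)(-0.4846) - (-0.141064)(0.1269) = 0.74993676
  phi_33 = -0.06898917 / 0.74993676 = -0.092.
Therefore phi_{33} = -0.0920.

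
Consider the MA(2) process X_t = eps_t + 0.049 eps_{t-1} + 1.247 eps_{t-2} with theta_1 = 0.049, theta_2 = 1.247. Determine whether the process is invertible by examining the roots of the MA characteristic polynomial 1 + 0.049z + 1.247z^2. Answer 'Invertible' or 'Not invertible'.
\text{Not invertible}

The MA(q) characteristic polynomial is P(z) = 1 + 0.049z + 1.247z^2.
Invertibility requires all roots to lie outside the unit circle, i.e. |z| > 1 for every root.
Set 1 + (0.049) z + (1.247) z^2 = 0, i.e. a z^2 + b z + c = 0 with a = 1.247, b = 0.049, c = 1.
Discriminant D = b^2 - 4ac = (0.049)^2 - 4*(1.247)*1 = 0.002401 - (4.988) = -4.985599.
D < 0, so the roots are the complex-conjugate pair z = (-b +/- i sqrt(-D)) / (2a) = -0.0196 +/- 0.8953i.
For a conjugate pair |z|^2 = z * conj(z) = (product of roots) = c/a = 1/(1.247) = 0.801925, so |z| = sqrt(0.801925) = 0.8955 for both roots.
Moduli of all roots: 0.8955, 0.8955.
All moduli strictly greater than 1? No.
Verdict: Not invertible.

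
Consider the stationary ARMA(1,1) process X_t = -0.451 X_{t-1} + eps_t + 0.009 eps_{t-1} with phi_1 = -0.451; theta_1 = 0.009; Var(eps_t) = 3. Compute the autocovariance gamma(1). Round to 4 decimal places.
\gamma(1) = -1.6578

Multiply the model equation by X_{t-k} and take expectations. With theta_0 = psi_0 = 1 and psi_j the MA(infinity) weights, this gives
  gamma(k) - sum_i phi_i gamma(k-i) = c_k,
  c_k = sigma^2 * sum_{j=k..q} theta_j psi_{j-k}   (c_k = 0 for k > q),
using gamma(-m) = gamma(m).
psi-weights needed (psi_j = theta_j + sum_i phi_i psi_{j-i}):
  psi_1 = theta_1 + phi_1 = 0.009 + (-0.451) = -0.442
Right-hand sides:
  c_0 = sigma^2 (1 + theta_1 psi_1) = 3 * (1 + (0.009)(-0.442)) = 3 * 0.996022 = 2.988066
  c_1 = sigma^2 theta_1 = 3 * (0.009) = 0.027
  c_2 = 0
Equations for k = 0 and k = 1 (AR order 1):
  gamma(0) = phi_1 gamma(1) + c_0
  gamma(1) = phi_1 gamma(0) + c_1
Substituting the second into the first: gamma(0) (1 - phi_1^2) = c_0 + phi_1 c_1, so
  gamma(0) = (c_0 + phi_1 c_1) / (1 - phi_1^2) = (2.988066 + (-0.451)(0.027)) / (1 - (-0.451)^2) = 2.975889 / 0.796599 = 3.735743.
  gamma(1) = phi_1 gamma(0) + c_1 = (-0.451)(3.735743) + (0.027) = -1.65782.
Therefore gamma(1) = -1.6578 (to 4 decimal places).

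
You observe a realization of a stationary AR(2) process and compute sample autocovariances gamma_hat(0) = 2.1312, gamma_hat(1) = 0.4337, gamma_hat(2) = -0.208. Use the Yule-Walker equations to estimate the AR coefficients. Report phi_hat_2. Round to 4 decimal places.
\hat\phi_{2} = -0.1450

The Yule-Walker equations for an AR(p) process read, in matrix form,
  Gamma_p phi = r_p,   with   (Gamma_p)_{ij} = gamma(|i - j|),
                       (r_p)_i = gamma(i),   i,j = 1..p.
Substitute the sample gammas (Toeplitz matrix and right-hand side of size 2):
  Gamma_p = [[2.1312, 0.4337], [0.4337, 2.1312]]
  r_p     = [0.4337, -0.208]
Written out:
  2.1312 phi_1 + 0.4337 phi_2 = 0.4337
  0.4337 phi_1 + 2.1312 phi_2 = -0.208
Solve by Cramer's rule:
  det = gamma(0)^2 - gamma(1)^2 = (2.1312)^2 - (0.4337)^2 = 4.54201344 - 0.18809569 = 4.35391775
  phi_hat_1 = [gamma(1) gamma(0) - gamma(1) gamma(2)] / det = [(0.4337)(2.1312) - (0.4337)(-0.208)] / 4.35391775 = 1.01451104 / 4.35391775 = 0.233
  phi_hat_2 = [gamma(0) gamma(2) - gamma(1)^2] / det = [(2.1312)(-0.208) - (0.4337)^2] / 4.35391775 = -0.63138529 / 4.35391775 = -0.145
So phi_hat = [0.2330, -0.1450].
Therefore phi_hat_2 = -0.1450.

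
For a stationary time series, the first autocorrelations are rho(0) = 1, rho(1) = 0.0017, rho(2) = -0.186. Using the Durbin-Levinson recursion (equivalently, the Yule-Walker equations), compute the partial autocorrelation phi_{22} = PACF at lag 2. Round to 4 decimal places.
\phi_{22} = -0.1860

The PACF at lag k is phi_{kk}, the last component of the solution
to the Yule-Walker system G_k phi = r_k where
  (G_k)_{ij} = rho(|i - j|), (r_k)_i = rho(i), i,j = 1..k.
Equivalently, Durbin-Levinson gives phi_{kk} iteratively:
  phi_{11} = rho(1)
  phi_{kk} = [rho(k) - sum_{j=1..k-1} phi_{k-1,j} rho(k-j)]
            / [1 - sum_{j=1..k-1} phi_{k-1,j} rho(j)],
  phi_{k,j} = phi_{k-1,j} - phi_{kk} phi_{k-1,k-j},  j = 1..k-1.
Step k = 1:
  phi_11 = rho(1) = 0.0017.
Step k = 2:
  phi_22 = [rho(2) - phi_11 rho(1)] / [1 - phi_11 rho(1)] = [-0.186 - (0.0017)(0.0017)] / [1 - (0.0017)(0.0017)]
         = -0.18600289 / 0.99999711 = -0.186.
Therefore phi_{22} = -0.1860.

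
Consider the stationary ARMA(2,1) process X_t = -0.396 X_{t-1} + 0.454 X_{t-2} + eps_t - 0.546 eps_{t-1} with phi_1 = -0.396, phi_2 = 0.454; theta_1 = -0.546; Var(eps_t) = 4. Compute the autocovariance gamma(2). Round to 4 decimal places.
\gamma(2) = 18.0526

Multiply the model equation by X_{t-k} and take expectations. With theta_0 = psi_0 = 1 and psi_j the MA(infinity) weights, this gives
  gamma(k) - sum_i phi_i gamma(k-i) = c_k,
  c_k = sigma^2 * sum_{j=k..q} theta_j psi_{j-k}   (c_k = 0 for k > q),
using gamma(-m) = gamma(m).
psi-weights needed (psi_j = theta_j + sum_i phi_i psi_{j-i}):
  psi_1 = theta_1 + phi_1 = -0.546 + (-0.396) = -0.942
Right-hand sides:
  c_0 = sigma^2 (1 + theta_1 psi_1) = 4 * (1 + (-0.546)(-0.942)) = 4 * 1.514332 = 6.057328
  c_1 = sigma^2 theta_1 = 4 * (-0.546) = -2.184
  c_2 = 0
Equations for k = 0, 1, 2 (AR order 2, c_2 = 0):
  (E0) gamma(0) = phi_1 gamma(1) + phi_2 gamma(2) + c_0
  (E1) gamma(1) = phi_1 gamma(0) + phi_2 gamma(1) + c_1
  (E2) gamma(2) = phi_1 gamma(1) + phi_2 gamma(0)
From (E1): gamma(1) = A gamma(0) + B with
  A = phi_1 / (1 - phi_2) = -0.396 / 0.546 = -0.725275,   B = c_1 / (1 - phi_2) = -2.184 / 0.546 = -4.
Insert (E2) into (E0): gamma(0) (1 - phi_2^2) = phi_1 (1 + phi_2) gamma(1) + c_0.
  phi_1 (1 + phi_2) = (-0.396)(1.454) = -0.575784,   1 - phi_2^2 = 0.793884.
Replace gamma(1) by A gamma(0) + B and collect gamma(0):
  gamma(0) [0.793884 - (-0.575784)(-0.725275)] = (-0.575784)(-4) + 6.057328
  gamma(0) * 0.376282 = 8.360464
  gamma(0) = 8.360464 / 0.376282 = 22.218588.
  gamma(1) = A gamma(0) + B = (-0.725275)(22.218588) + (-4) = -20.11458.
  gamma(2) = phi_1 gamma(1) + phi_2 gamma(0) = (-0.396)(-20.11458) + (0.454)(22.218588) = 18.052613.
Therefore gamma(2) = 18.0526 (to 4 decimal places).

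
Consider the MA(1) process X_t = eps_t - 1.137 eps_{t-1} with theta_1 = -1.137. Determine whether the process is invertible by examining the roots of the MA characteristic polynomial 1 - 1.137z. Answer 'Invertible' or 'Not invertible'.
\text{Not invertible}

The MA(q) characteristic polynomial is P(z) = 1 - 1.137z.
Invertibility requires all roots to lie outside the unit circle, i.e. |z| > 1 for every root.
This is linear in z: 1 + (-1.137) z = 0  =>  z = -1/(-1.137) = 0.879507,  |z| = 0.879507.
Moduli of all roots: 0.8795.
All moduli strictly greater than 1? No.
Verdict: Not invertible.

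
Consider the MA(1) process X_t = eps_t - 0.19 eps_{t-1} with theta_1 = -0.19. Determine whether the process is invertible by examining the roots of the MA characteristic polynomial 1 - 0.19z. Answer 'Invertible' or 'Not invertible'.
\text{Invertible}

The MA(q) characteristic polynomial is P(z) = 1 - 0.19z.
Invertibility requires all roots to lie outside the unit circle, i.e. |z| > 1 for every root.
This is linear in z: 1 + (-0.19) z = 0  =>  z = -1/(-0.19) = 5.263158,  |z| = 5.263158.
Moduli of all roots: 5.2632.
All moduli strictly greater than 1? Yes.
Verdict: Invertible.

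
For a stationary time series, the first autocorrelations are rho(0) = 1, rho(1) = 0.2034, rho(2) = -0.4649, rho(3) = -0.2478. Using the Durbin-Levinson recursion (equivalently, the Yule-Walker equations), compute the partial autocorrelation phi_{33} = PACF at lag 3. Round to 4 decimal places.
\phi_{33} = 0.0060

The PACF at lag k is phi_{kk}, the last component of the solution
to the Yule-Walker system G_k phi = r_k where
  (G_k)_{ij} = rho(|i - j|), (r_k)_i = rho(i), i,j = 1..k.
Equivalently, Durbin-Levinson gives phi_{kk} iteratively:
  phi_{11} = rho(1)
  phi_{kk} = [rho(k) - sum_{j=1..k-1} phi_{k-1,j} rho(k-j)]
            / [1 - sum_{j=1..k-1} phi_{k-1,j} rho(j)],
  phi_{k,j} = phi_{k-1,j} - phi_{kk} phi_{k-1,k-j},  j = 1..k-1.
Step k = 1:
  phi_11 = rho(1) = 0.2034.
Step k = 2:
  phi_22 = [rho(2) - phi_11 rho(1)] / [1 - phi_11 rho(1)] = [-0.4649 - (0.2034)(0.2034)] / [1 - (0.2034)(0.2034)]
         = -0.50627156 / 0.95862844 = -0.528121.
  Update: phi_21 = phi_11 - phi_22 phi_11 = 0.2034 - (-0.528121)(0.2034) = 0.31082.
Step k = 3:
  phi_33 = [rho(3) - phi_21 rho(2) - phi_22 rho(1)] / [1 - phi_21 rho(1) - phi_22 rho(2)]
    numerator   = -0.2478 - (0.31082)(-0.4649) - (-0.528121)(0.2034) = 0.00411986
    denominator = 1 - (0.31082)(0.2034) - (-0.528121)(-0.4649) = 0.69125593
  phi_33 = 0.00411986 / 0.69125593 = 0.006.
Therefore phi_{33} = 0.0060.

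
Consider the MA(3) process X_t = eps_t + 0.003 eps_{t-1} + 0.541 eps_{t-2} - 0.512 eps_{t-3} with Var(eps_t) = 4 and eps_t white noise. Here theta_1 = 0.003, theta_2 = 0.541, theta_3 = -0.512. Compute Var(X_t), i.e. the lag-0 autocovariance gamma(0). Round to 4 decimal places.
\gamma(0) = 6.2193

For an MA(q) process X_t = eps_t + sum_i theta_i eps_{t-i} with
Var(eps_t) = sigma^2, the variance is
  gamma(0) = sigma^2 * (1 + sum_i theta_i^2).
  sum_i theta_i^2 = (0.003)^2 + (0.541)^2 + (-0.512)^2 = 0.000009 + 0.292681 + 0.262144 = 0.554834.
  gamma(0) = 4 * (1 + 0.554834) = 4 * 1.554834 = 6.219336, which rounds to 6.2193.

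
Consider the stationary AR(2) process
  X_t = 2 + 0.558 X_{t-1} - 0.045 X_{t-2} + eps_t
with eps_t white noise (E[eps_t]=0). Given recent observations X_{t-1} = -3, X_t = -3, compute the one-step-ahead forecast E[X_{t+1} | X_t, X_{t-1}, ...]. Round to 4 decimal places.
E[X_{t+1} \mid \mathcal F_t] = 0.4610

For an AR(p) model X_t = c + sum_i phi_i X_{t-i} + eps_t, the
one-step-ahead conditional mean is
  E[X_{t+1} | X_t, ...] = c + sum_i phi_i X_{t+1-i}.
Substitute known values:
  E[X_{t+1} | ...] = 2 + (0.558) * (-3) + (-0.045) * (-3)
                   = 0.4610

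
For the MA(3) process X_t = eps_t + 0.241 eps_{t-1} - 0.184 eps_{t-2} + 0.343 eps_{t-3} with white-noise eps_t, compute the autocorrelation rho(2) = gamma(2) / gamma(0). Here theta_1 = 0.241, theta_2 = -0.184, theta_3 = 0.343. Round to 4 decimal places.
\rho(2) = -0.0838

For an MA(q) process with theta_0 = 1, the autocovariance is
  gamma(k) = sigma^2 * sum_{i=0..q-k} theta_i * theta_{i+k},
and rho(k) = gamma(k) / gamma(0). Sigma^2 cancels.
  numerator   = (1)*(-0.184) + (0.241)*(0.343) = -0.101337.
  denominator = (1)^2 + (0.241)^2 + (-0.184)^2 + (0.343)^2 = 1.209586.
  rho(2) = -0.101337 / 1.209586 = -0.0838.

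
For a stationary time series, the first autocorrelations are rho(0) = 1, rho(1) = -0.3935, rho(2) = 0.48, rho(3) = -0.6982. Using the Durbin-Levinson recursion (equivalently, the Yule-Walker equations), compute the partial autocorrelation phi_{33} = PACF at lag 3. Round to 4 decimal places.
\phi_{33} = -0.5980

The PACF at lag k is phi_{kk}, the last component of the solution
to the Yule-Walker system G_k phi = r_k where
  (G_k)_{ij} = rho(|i - j|), (r_k)_i = rho(i), i,j = 1..k.
Equivalently, Durbin-Levinson gives phi_{kk} iteratively:
  phi_{11} = rho(1)
  phi_{kk} = [rho(k) - sum_{j=1..k-1} phi_{k-1,j} rho(k-j)]
            / [1 - sum_{j=1..k-1} phi_{k-1,j} rho(j)],
  phi_{k,j} = phi_{k-1,j} - phi_{kk} phi_{k-1,k-j},  j = 1..k-1.
Step k = 1:
  phi_11 = rho(1) = -0.3935.
Step k = 2:
  phi_22 = [rho(2) - phi_11 rho(1)] / [1 - phi_11 rho(1)] = [0.48 - (-0.3935)(-0.3935)] / [1 - (-0.3935)(-0.3935)]
         = 0.32515775 / 0.84515775 = 0.38473.
  Update: phi_21 = phi_11 - phi_22 phi_11 = -0.3935 - (0.38473)(-0.3935) = -0.242109.
Step k = 3:
  phi_33 = [rho(3) - phi_21 rho(2) - phi_22 rho(1)] / [1 - phi_21 rho(1) - phi_22 rho(2)]
    numerator   = -0.6982 - (-0.242109)(0.48) - (0.38473)(-0.3935) = -0.4305965
    denominator = 1 - (-0.242109)(-0.3935) - (0.38473)(0.48) = 0.72005973
  phi_33 = -0.4305965 / 0.72005973 = -0.598.
Therefore phi_{33} = -0.5980.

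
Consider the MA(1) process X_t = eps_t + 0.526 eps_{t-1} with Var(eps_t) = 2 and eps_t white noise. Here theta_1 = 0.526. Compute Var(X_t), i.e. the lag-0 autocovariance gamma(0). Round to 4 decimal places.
\gamma(0) = 2.5534

For an MA(q) process X_t = eps_t + sum_i theta_i eps_{t-i} with
Var(eps_t) = sigma^2, the variance is
  gamma(0) = sigma^2 * (1 + sum_i theta_i^2).
  sum_i theta_i^2 = (0.526)^2 = 0.276676.
  gamma(0) = 2 * (1 + 0.276676) = 2 * 1.276676 = 2.553352, which rounds to 2.5534.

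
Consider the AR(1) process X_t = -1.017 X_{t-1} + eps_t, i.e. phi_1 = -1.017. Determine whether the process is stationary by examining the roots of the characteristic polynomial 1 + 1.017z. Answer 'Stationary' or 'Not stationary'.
\text{Not stationary}

The AR(p) characteristic polynomial is P(z) = 1 + 1.017z.
Stationarity requires all roots to lie outside the unit circle, i.e. |z| > 1 for every root.
This is linear in z: 1 + (1.017) z = 0  =>  z = -1/(1.017) = -0.983284,  |z| = 0.983284.
Moduli of all roots: 0.9833.
All moduli strictly greater than 1? No.
Verdict: Not stationary.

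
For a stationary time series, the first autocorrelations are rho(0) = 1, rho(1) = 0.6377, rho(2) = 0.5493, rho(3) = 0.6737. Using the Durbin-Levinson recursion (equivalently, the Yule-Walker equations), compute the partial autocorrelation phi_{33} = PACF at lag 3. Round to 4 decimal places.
\phi_{33} = 0.4549

The PACF at lag k is phi_{kk}, the last component of the solution
to the Yule-Walker system G_k phi = r_k where
  (G_k)_{ij} = rho(|i - j|), (r_k)_i = rho(i), i,j = 1..k.
Equivalently, Durbin-Levinson gives phi_{kk} iteratively:
  phi_{11} = rho(1)
  phi_{kk} = [rho(k) - sum_{j=1..k-1} phi_{k-1,j} rho(k-j)]
            / [1 - sum_{j=1..k-1} phi_{k-1,j} rho(j)],
  phi_{k,j} = phi_{k-1,j} - phi_{kk} phi_{k-1,k-j},  j = 1..k-1.
Step k = 1:
  phi_11 = rho(1) = 0.6377.
Step k = 2:
  phi_22 = [rho(2) - phi_11 rho(1)] / [1 - phi_11 rho(1)] = [0.5493 - (0.6377)(0.6377)] / [1 - (0.6377)(0.6377)]
         = 0.14263871 / 0.59333871 = 0.2404.
  Update: phi_21 = phi_11 - phi_22 phi_11 = 0.6377 - (0.2404)(0.6377) = 0.484397.
Step k = 3:
  phi_33 = [rho(3) - phi_21 rho(2) - phi_22 rho(1)] / [1 - phi_21 rho(1) - phi_22 rho(2)]
    numerator   = 0.6737 - (0.484397)(0.5493) - (0.2404)(0.6377) = 0.25431765
    denominator = 1 - (0.484397)(0.6377) - (0.2404)(0.5493) = 0.55904834
  phi_33 = 0.25431765 / 0.55904834 = 0.4549.
Therefore phi_{33} = 0.4549.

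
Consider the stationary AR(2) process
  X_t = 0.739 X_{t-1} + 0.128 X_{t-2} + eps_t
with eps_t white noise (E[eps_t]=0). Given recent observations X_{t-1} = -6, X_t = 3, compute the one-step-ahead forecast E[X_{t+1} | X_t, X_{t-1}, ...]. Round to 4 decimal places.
E[X_{t+1} \mid \mathcal F_t] = 1.4490

For an AR(p) model X_t = c + sum_i phi_i X_{t-i} + eps_t, the
one-step-ahead conditional mean is
  E[X_{t+1} | X_t, ...] = c + sum_i phi_i X_{t+1-i}.
Substitute known values:
  E[X_{t+1} | ...] = (0.739) * (3) + (0.128) * (-6)
                   = 1.4490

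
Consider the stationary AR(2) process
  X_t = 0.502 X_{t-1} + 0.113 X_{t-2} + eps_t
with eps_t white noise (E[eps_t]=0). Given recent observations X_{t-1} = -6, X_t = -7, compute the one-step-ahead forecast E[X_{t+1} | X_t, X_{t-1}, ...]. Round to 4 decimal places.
E[X_{t+1} \mid \mathcal F_t] = -4.1920

For an AR(p) model X_t = c + sum_i phi_i X_{t-i} + eps_t, the
one-step-ahead conditional mean is
  E[X_{t+1} | X_t, ...] = c + sum_i phi_i X_{t+1-i}.
Substitute known values:
  E[X_{t+1} | ...] = (0.502) * (-7) + (0.113) * (-6)
                   = -4.1920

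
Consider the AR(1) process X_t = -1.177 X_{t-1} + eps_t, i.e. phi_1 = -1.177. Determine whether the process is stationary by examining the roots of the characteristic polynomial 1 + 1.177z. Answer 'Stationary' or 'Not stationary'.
\text{Not stationary}

The AR(p) characteristic polynomial is P(z) = 1 + 1.177z.
Stationarity requires all roots to lie outside the unit circle, i.e. |z| > 1 for every root.
This is linear in z: 1 + (1.177) z = 0  =>  z = -1/(1.177) = -0.849618,  |z| = 0.849618.
Moduli of all roots: 0.8496.
All moduli strictly greater than 1? No.
Verdict: Not stationary.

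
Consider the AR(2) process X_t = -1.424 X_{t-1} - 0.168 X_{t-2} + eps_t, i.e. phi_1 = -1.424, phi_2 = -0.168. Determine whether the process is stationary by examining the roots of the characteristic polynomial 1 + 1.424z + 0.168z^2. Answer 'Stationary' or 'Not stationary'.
\text{Not stationary}

The AR(p) characteristic polynomial is P(z) = 1 + 1.424z + 0.168z^2.
Stationarity requires all roots to lie outside the unit circle, i.e. |z| > 1 for every root.
Set 1 + (1.424) z + (0.168) z^2 = 0, i.e. a z^2 + b z + c = 0 with a = 0.168, b = 1.424, c = 1.
Discriminant D = b^2 - 4ac = (1.424)^2 - 4*(0.168)*1 = 2.027776 - (0.672) = 1.355776.
D >= 0, so the roots are real: z = (-b +/- sqrt(D)) / (2a) = (-1.424 +/- 1.164378) / (0.336).
  z_1 = (-1.424 + 1.164378) / (0.336) = -0.7727,   |z_1| = 0.7727.
  z_2 = (-1.424 - 1.164378) / (0.336) = -7.7035,   |z_2| = 7.7035.
Moduli of all roots: 0.7727, 7.7035.
All moduli strictly greater than 1? No.
Verdict: Not stationary.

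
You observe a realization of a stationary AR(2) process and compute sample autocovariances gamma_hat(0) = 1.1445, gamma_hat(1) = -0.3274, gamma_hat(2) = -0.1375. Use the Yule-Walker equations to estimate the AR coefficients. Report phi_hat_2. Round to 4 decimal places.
\hat\phi_{2} = -0.2200

The Yule-Walker equations for an AR(p) process read, in matrix form,
  Gamma_p phi = r_p,   with   (Gamma_p)_{ij} = gamma(|i - j|),
                       (r_p)_i = gamma(i),   i,j = 1..p.
Substitute the sample gammas (Toeplitz matrix and right-hand side of size 2):
  Gamma_p = [[1.1445, -0.3274], [-0.3274, 1.1445]]
  r_p     = [-0.3274, -0.1375]
Written out:
  1.1445 phi_1 - 0.3274 phi_2 = -0.3274
  -0.3274 phi_1 + 1.1445 phi_2 = -0.1375
Solve by Cramer's rule:
  det = gamma(0)^2 - gamma(1)^2 = (1.1445)^2 - (-0.3274)^2 = 1.30988025 - 0.10719076 = 1.20268949
  phi_hat_1 = [gamma(1) gamma(0) - gamma(1) gamma(2)] / det = [(-0.3274)(1.1445) - (-0.3274)(-0.1375)] / 1.20268949 = -0.4197268 / 1.20268949 = -0.349
  phi_hat_2 = [gamma(0) gamma(2) - gamma(1)^2] / det = [(1.1445)(-0.1375) - (-0.3274)^2] / 1.20268949 = -0.26455951 / 1.20268949 = -0.22
So phi_hat = [-0.3490, -0.2200].
Therefore phi_hat_2 = -0.2200.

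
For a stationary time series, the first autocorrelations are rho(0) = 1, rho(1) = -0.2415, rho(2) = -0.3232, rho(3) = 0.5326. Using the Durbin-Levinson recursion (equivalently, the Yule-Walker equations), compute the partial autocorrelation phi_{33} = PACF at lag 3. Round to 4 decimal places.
\phi_{33} = 0.4130

The PACF at lag k is phi_{kk}, the last component of the solution
to the Yule-Walker system G_k phi = r_k where
  (G_k)_{ij} = rho(|i - j|), (r_k)_i = rho(i), i,j = 1..k.
Equivalently, Durbin-Levinson gives phi_{kk} iteratively:
  phi_{11} = rho(1)
  phi_{kk} = [rho(k) - sum_{j=1..k-1} phi_{k-1,j} rho(k-j)]
            / [1 - sum_{j=1..k-1} phi_{k-1,j} rho(j)],
  phi_{k,j} = phi_{k-1,j} - phi_{kk} phi_{k-1,k-j},  j = 1..k-1.
Step k = 1:
  phi_11 = rho(1) = -0.2415.
Step k = 2:
  phi_22 = [rho(2) - phi_11 rho(1)] / [1 - phi_11 rho(1)] = [-0.3232 - (-0.2415)(-0.2415)] / [1 - (-0.2415)(-0.2415)]
         = -0.38152225 / 0.94167775 = -0.405152.
  Update: phi_21 = phi_11 - phi_22 phi_11 = -0.2415 - (-0.405152)(-0.2415) = -0.339344.
Step k = 3:
  phi_33 = [rho(3) - phi_21 rho(2) - phi_22 rho(1)] / [1 - phi_21 rho(1) - phi_22 rho(2)]
    numerator   = 0.5326 - (-0.339344)(-0.3232) - (-0.405152)(-0.2415) = 0.32507987
    denominator = 1 - (-0.339344)(-0.2415) - (-0.405152)(-0.3232) = 0.7871034
  phi_33 = 0.32507987 / 0.7871034 = 0.413.
Therefore phi_{33} = 0.4130.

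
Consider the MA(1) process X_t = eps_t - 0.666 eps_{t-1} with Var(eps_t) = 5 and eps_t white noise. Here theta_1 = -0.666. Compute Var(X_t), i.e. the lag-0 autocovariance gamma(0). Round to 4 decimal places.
\gamma(0) = 7.2178

For an MA(q) process X_t = eps_t + sum_i theta_i eps_{t-i} with
Var(eps_t) = sigma^2, the variance is
  gamma(0) = sigma^2 * (1 + sum_i theta_i^2).
  sum_i theta_i^2 = (-0.666)^2 = 0.443556.
  gamma(0) = 5 * (1 + 0.443556) = 5 * 1.443556 = 7.21778, which rounds to 7.2178.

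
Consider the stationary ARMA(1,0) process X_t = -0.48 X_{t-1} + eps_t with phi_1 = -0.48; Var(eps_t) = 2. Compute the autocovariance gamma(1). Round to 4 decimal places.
\gamma(1) = -1.2474

Multiply the model equation by X_{t-k} and take expectations. With theta_0 = psi_0 = 1 and psi_j the MA(infinity) weights, this gives
  gamma(k) - sum_i phi_i gamma(k-i) = c_k,
  c_k = sigma^2 * sum_{j=k..q} theta_j psi_{j-k}   (c_k = 0 for k > q),
using gamma(-m) = gamma(m).
Pure AR (q = 0): c_0 = sigma^2 = 2, c_k = 0 for k >= 1.
Equations for k = 0 and k = 1 (AR order 1):
  gamma(0) = phi_1 gamma(1) + c_0
  gamma(1) = phi_1 gamma(0) + c_1
Substituting the second into the first: gamma(0) (1 - phi_1^2) = c_0 + phi_1 c_1, so
  gamma(0) = c_0 / (1 - phi_1^2) = 2 / (1 - (-0.48)^2) = 2 / 0.7696 = 2.598753.
  gamma(1) = phi_1 gamma(0) = (-0.48)(2.598753) = -1.247401.
Therefore gamma(1) = -1.2474 (to 4 decimal places).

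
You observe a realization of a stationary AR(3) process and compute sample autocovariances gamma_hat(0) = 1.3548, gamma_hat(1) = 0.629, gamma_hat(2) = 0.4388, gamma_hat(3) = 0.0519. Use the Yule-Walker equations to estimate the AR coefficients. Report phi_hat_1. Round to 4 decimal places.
\hat\phi_{1} = 0.4281

The Yule-Walker equations for an AR(p) process read, in matrix form,
  Gamma_p phi = r_p,   with   (Gamma_p)_{ij} = gamma(|i - j|),
                       (r_p)_i = gamma(i),   i,j = 1..p.
Substitute the sample gammas (Toeplitz matrix and right-hand side of size 3):
  Gamma_p = [[1.3548, 0.629, 0.4388], [0.629, 1.3548, 0.629], [0.4388, 0.629, 1.3548]]
  r_p     = [0.629, 0.4388, 0.0519]
Written out (R1..R3):
  (R1) 1.3548 phi_1 + 0.629 phi_2 + 0.4388 phi_3 = 0.629
  (R2) 0.629 phi_1 + 1.3548 phi_2 + 0.629 phi_3 = 0.4388
  (R3) 0.4388 phi_1 + 0.629 phi_2 + 1.3548 phi_3 = 0.0519
Gaussian elimination:
  R2 <- R2 - (0.629/1.3548) R1 = R2 - (0.464275) R1:  1.062771 phi_2 + 0.425276 phi_3 = 0.146771
  R3 <- R3 - (0.4388/1.3548) R1 = R3 - (0.323885) R1:  0.425276 phi_2 + 1.212679 phi_3 = -0.151824
  R3 <- R3 - (0.425276/1.062771) R2 = R3 - (0.400158) R2:  1.042502 phi_3 = -0.210555
Back-substitution:
  phi_hat_3 = -0.210555 / 1.042502 = -0.201971
  phi_hat_2 = (0.146771 - (0.425276)(-0.201971)) / 1.062771 = 0.218923
  phi_hat_1 = (0.629 - (0.629)(0.218923) - (0.4388)(-0.201971)) / 1.3548 = 0.42805
So phi_hat = [0.4281, 0.2189, -0.2020].
Therefore phi_hat_1 = 0.4281.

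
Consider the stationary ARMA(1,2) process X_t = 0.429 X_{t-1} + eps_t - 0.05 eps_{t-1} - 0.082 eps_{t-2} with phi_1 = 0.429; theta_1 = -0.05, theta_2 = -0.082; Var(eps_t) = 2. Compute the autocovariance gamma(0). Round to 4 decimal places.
\gamma(0) = 2.3032

Multiply the model equation by X_{t-k} and take expectations. With theta_0 = psi_0 = 1 and psi_j the MA(infinity) weights, this gives
  gamma(k) - sum_i phi_i gamma(k-i) = c_k,
  c_k = sigma^2 * sum_{j=k..q} theta_j psi_{j-k}   (c_k = 0 for k > q),
using gamma(-m) = gamma(m).
psi-weights needed (psi_j = theta_j + sum_i phi_i psi_{j-i}):
  psi_1 = theta_1 + phi_1 = -0.05 + (0.429) = 0.379
  psi_2 = theta_2 + phi_1 psi_1 = -0.082 + (0.429)(0.379) = 0.080591
Right-hand sides:
  c_0 = sigma^2 (1 + theta_1 psi_1 + theta_2 psi_2) = 2 * (1 + (-0.05)(0.379) + (-0.082)(0.080591)) = 2 * 0.974442 = 1.948883
  c_1 = sigma^2 (theta_1 + theta_2 psi_1) = 2 * (-0.05 + (-0.082)(0.379)) = -0.162156
  c_2 = sigma^2 theta_2 = 2 * (-0.082) = -0.164
Equations for k = 0 and k = 1 (AR order 1):
  gamma(0) = phi_1 gamma(1) + c_0
  gamma(1) = phi_1 gamma(0) + c_1
Substituting the second into the first: gamma(0) (1 - phi_1^2) = c_0 + phi_1 c_1, so
  gamma(0) = (c_0 + phi_1 c_1) / (1 - phi_1^2) = (1.948883 + (0.429)(-0.162156)) / (1 - (0.429)^2) = 1.879318 / 0.815959 = 2.303202.
Therefore gamma(0) = 2.3032 (to 4 decimal places).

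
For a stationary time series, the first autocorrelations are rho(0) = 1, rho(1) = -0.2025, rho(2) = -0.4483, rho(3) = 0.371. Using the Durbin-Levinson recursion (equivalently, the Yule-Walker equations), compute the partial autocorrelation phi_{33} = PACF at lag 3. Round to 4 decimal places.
\phi_{33} = 0.1841

The PACF at lag k is phi_{kk}, the last component of the solution
to the Yule-Walker system G_k phi = r_k where
  (G_k)_{ij} = rho(|i - j|), (r_k)_i = rho(i), i,j = 1..k.
Equivalently, Durbin-Levinson gives phi_{kk} iteratively:
  phi_{11} = rho(1)
  phi_{kk} = [rho(k) - sum_{j=1..k-1} phi_{k-1,j} rho(k-j)]
            / [1 - sum_{j=1..k-1} phi_{k-1,j} rho(j)],
  phi_{k,j} = phi_{k-1,j} - phi_{kk} phi_{k-1,k-j},  j = 1..k-1.
Step k = 1:
  phi_11 = rho(1) = -0.2025.
Step k = 2:
  phi_22 = [rho(2) - phi_11 rho(1)] / [1 - phi_11 rho(1)] = [-0.4483 - (-0.2025)(-0.2025)] / [1 - (-0.2025)(-0.2025)]
         = -0.48930625 / 0.95899375 = -0.510229.
  Update: phi_21 = phi_11 - phi_22 phi_11 = -0.2025 - (-0.510229)(-0.2025) = -0.305821.
Step k = 3:
  phi_33 = [rho(3) - phi_21 rho(2) - phi_22 rho(1)] / [1 - phi_21 rho(1) - phi_22 rho(2)]
    numerator   = 0.371 - (-0.305821)(-0.4483) - (-0.510229)(-0.2025) = 0.13057896
    denominator = 1 - (-0.305821)(-0.2025) - (-0.510229)(-0.4483) = 0.7093356
  phi_33 = 0.13057896 / 0.7093356 = 0.1841.
Therefore phi_{33} = 0.1841.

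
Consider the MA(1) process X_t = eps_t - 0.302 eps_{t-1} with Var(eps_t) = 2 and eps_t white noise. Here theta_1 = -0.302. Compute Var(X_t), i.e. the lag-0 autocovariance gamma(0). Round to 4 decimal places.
\gamma(0) = 2.1824

For an MA(q) process X_t = eps_t + sum_i theta_i eps_{t-i} with
Var(eps_t) = sigma^2, the variance is
  gamma(0) = sigma^2 * (1 + sum_i theta_i^2).
  sum_i theta_i^2 = (-0.302)^2 = 0.091204.
  gamma(0) = 2 * (1 + 0.091204) = 2 * 1.091204 = 2.182408, which rounds to 2.1824.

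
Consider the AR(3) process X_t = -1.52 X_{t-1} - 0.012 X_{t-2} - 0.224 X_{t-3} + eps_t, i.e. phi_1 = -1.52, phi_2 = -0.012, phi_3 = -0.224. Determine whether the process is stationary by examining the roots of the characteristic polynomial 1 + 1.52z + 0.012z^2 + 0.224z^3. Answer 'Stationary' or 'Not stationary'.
\text{Not stationary}

The AR(p) characteristic polynomial is P(z) = 1 + 1.52z + 0.012z^2 + 0.224z^3.
Stationarity requires all roots to lie outside the unit circle, i.e. |z| > 1 for every root.
Degree 3: look for a simple real root z0 first, then factor out (1 - z/z0) and solve the remaining quadratic.
Testing z0 = -0.625: P(-0.625) = 1 + (1.52)(-0.625) + (0.012)(-0.625)^2 + (0.224)(-0.625)^3
  = 1 + (-0.95) + (0.004687) + (-0.054688) = 0.  So z_0 = -0.625 is a root, |z_0| = 0.625.
Divide out the factor (1 + 1.6 z) = (1 - z/z0) (since 1/z0 = -1.6):
  P(z) = (1 + 1.6 z)(1 + (-0.08) z + (0.14) z^2)
  [check: z-coef -0.08 - (-1.6) = 1.52; z^2-coef 0.14 - (-1.6)(-0.08) = 0.012; z^3-coef -(-1.6)(0.14) = 0.224.]
Remaining roots from the quadratic factor 1 + (-0.08) z + (0.14) z^2:
  Set 1 + (-0.08) z + (0.14) z^2 = 0, i.e. a z^2 + b z + c = 0 with a = 0.14, b = -0.08, c = 1.
  Discriminant D = b^2 - 4ac = (-0.08)^2 - 4*(0.14)*1 = 0.0064 - (0.56) = -0.5536.
  D < 0, so the roots are the complex-conjugate pair z = (-b +/- i sqrt(-D)) / (2a) = 0.2857 +/- 2.6573i.
  For a conjugate pair |z|^2 = z * conj(z) = (product of roots) = c/a = 1/(0.14) = 7.142857, so |z| = sqrt(7.142857) = 2.6726 for both roots.
Moduli of all roots: 0.6250, 2.6726, 2.6726.
All moduli strictly greater than 1? No.
Verdict: Not stationary.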